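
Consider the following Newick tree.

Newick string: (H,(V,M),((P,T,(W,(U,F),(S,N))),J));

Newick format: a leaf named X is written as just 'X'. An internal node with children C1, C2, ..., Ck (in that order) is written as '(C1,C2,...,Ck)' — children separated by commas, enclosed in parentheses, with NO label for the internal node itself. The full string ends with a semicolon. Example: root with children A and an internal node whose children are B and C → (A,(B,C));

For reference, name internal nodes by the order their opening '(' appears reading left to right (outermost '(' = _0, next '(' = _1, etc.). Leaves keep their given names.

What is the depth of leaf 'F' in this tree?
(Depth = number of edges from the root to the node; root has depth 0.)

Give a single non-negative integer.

Answer: 5

Derivation:
Newick: (H,(V,M),((P,T,(W,(U,F),(S,N))),J));
Naming internals by '(' encounter order: outermost '(' = _0, next = _1, ...
Query node: F
Path from root: _0 -> _2 -> _3 -> _4 -> _5 -> F
Depth of F: 5 (number of edges from root)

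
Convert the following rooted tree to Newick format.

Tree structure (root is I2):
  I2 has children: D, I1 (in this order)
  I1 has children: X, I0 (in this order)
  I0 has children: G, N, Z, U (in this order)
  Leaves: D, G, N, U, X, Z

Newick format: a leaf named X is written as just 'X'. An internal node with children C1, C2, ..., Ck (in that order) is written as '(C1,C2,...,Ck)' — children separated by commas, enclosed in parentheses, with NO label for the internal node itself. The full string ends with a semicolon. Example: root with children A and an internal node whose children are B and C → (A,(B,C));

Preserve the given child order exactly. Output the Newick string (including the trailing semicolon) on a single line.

Answer: (D,(X,(G,N,Z,U)));

Derivation:
internal I2 with children ['D', 'I1']
  leaf 'D' → 'D'
  internal I1 with children ['X', 'I0']
    leaf 'X' → 'X'
    internal I0 with children ['G', 'N', 'Z', 'U']
      leaf 'G' → 'G'
      leaf 'N' → 'N'
      leaf 'Z' → 'Z'
      leaf 'U' → 'U'
    → '(G,N,Z,U)'
  → '(X,(G,N,Z,U))'
→ '(D,(X,(G,N,Z,U)))'
Final: (D,(X,(G,N,Z,U)));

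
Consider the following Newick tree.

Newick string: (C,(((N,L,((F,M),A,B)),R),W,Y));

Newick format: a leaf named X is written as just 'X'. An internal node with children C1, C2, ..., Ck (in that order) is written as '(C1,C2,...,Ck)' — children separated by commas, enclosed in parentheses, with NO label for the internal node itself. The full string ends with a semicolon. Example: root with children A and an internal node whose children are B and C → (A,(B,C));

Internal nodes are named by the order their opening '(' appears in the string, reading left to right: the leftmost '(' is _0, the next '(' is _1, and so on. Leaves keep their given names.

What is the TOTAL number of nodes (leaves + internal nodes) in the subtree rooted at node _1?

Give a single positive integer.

Answer: 14

Derivation:
Newick: (C,(((N,L,((F,M),A,B)),R),W,Y));
Locate _1: it is the '(' at position 3 (the 2nd '(' reading left to right).
Query: subtree rooted at _1
_1: subtree_size = 1 + 13
  _2: subtree_size = 1 + 10
    _3: subtree_size = 1 + 8
      N: subtree_size = 1 + 0
      L: subtree_size = 1 + 0
      _4: subtree_size = 1 + 5
        _5: subtree_size = 1 + 2
          F: subtree_size = 1 + 0
          M: subtree_size = 1 + 0
        A: subtree_size = 1 + 0
        B: subtree_size = 1 + 0
    R: subtree_size = 1 + 0
  W: subtree_size = 1 + 0
  Y: subtree_size = 1 + 0
Total subtree size of _1: 14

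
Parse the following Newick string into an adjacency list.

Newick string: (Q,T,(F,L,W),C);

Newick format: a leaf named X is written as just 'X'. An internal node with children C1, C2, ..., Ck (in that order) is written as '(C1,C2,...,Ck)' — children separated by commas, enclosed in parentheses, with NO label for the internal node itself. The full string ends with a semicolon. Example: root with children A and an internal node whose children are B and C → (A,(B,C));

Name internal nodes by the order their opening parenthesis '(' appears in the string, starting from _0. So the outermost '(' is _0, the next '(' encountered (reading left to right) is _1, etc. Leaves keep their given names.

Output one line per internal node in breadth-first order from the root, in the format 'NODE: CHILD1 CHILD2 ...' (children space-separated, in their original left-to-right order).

Answer: _0: Q T _1 C
_1: F L W

Derivation:
Input: (Q,T,(F,L,W),C);
Scanning left-to-right, naming '(' by encounter order:
  pos 0: '(' -> open internal node _0 (depth 1)
  pos 5: '(' -> open internal node _1 (depth 2)
  pos 11: ')' -> close internal node _1 (now at depth 1)
  pos 14: ')' -> close internal node _0 (now at depth 0)
Total internal nodes: 2
BFS adjacency from root:
  _0: Q T _1 C
  _1: F L W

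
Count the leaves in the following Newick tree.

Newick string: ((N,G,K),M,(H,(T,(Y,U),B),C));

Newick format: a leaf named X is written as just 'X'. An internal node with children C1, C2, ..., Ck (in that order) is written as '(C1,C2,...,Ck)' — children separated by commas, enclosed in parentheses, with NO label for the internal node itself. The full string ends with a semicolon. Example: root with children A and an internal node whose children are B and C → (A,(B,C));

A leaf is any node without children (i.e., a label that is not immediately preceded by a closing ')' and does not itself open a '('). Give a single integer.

Newick: ((N,G,K),M,(H,(T,(Y,U),B),C));
Scan left-to-right; a leaf is any maximal label run not followed by '(':
  pos 2: leaf 'N' → count = 1
  pos 4: leaf 'G' → count = 2
  pos 6: leaf 'K' → count = 3
  pos 9: leaf 'M' → count = 4
  pos 12: leaf 'H' → count = 5
  pos 15: leaf 'T' → count = 6
  pos 18: leaf 'Y' → count = 7
  pos 20: leaf 'U' → count = 8
  pos 23: leaf 'B' → count = 9
  pos 26: leaf 'C' → count = 10
Total leaves: 10

Answer: 10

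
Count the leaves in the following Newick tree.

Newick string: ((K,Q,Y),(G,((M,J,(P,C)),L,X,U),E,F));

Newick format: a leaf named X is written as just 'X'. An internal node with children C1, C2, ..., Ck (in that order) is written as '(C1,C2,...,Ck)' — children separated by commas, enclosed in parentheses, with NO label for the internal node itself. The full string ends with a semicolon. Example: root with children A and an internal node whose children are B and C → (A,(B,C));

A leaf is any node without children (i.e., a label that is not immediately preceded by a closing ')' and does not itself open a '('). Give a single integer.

Answer: 13

Derivation:
Newick: ((K,Q,Y),(G,((M,J,(P,C)),L,X,U),E,F));
Scan left-to-right; a leaf is any maximal label run not followed by '(':
  pos 2: leaf 'K' → count = 1
  pos 4: leaf 'Q' → count = 2
  pos 6: leaf 'Y' → count = 3
  pos 10: leaf 'G' → count = 4
  pos 14: leaf 'M' → count = 5
  pos 16: leaf 'J' → count = 6
  pos 19: leaf 'P' → count = 7
  pos 21: leaf 'C' → count = 8
  pos 25: leaf 'L' → count = 9
  pos 27: leaf 'X' → count = 10
  pos 29: leaf 'U' → count = 11
  pos 32: leaf 'E' → count = 12
  pos 34: leaf 'F' → count = 13
Total leaves: 13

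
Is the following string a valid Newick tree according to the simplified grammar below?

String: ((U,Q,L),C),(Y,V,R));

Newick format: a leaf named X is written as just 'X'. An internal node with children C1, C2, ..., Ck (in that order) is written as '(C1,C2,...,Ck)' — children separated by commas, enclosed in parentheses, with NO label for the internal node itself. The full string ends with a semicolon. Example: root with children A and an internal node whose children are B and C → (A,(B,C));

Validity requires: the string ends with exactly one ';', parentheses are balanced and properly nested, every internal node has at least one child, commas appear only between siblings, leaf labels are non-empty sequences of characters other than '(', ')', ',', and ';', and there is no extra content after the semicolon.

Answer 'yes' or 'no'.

Input: ((U,Q,L),C),(Y,V,R));
Paren balance: 3 '(' vs 4 ')' MISMATCH
Ends with single ';': True
Full parse: FAILS (extra content after tree at pos 11)
Valid: False

Answer: no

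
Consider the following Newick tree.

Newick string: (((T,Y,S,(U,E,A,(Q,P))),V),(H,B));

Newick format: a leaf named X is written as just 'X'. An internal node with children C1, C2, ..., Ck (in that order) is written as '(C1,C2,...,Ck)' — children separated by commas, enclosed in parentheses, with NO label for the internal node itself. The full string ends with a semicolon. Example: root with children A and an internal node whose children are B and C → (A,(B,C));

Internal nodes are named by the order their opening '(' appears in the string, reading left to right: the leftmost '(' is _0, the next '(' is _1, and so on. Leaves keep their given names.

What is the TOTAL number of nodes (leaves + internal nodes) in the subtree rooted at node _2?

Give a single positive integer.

Newick: (((T,Y,S,(U,E,A,(Q,P))),V),(H,B));
Locate _2: it is the '(' at position 2 (the 3rd '(' reading left to right).
Query: subtree rooted at _2
_2: subtree_size = 1 + 10
  T: subtree_size = 1 + 0
  Y: subtree_size = 1 + 0
  S: subtree_size = 1 + 0
  _3: subtree_size = 1 + 6
    U: subtree_size = 1 + 0
    E: subtree_size = 1 + 0
    A: subtree_size = 1 + 0
    _4: subtree_size = 1 + 2
      Q: subtree_size = 1 + 0
      P: subtree_size = 1 + 0
Total subtree size of _2: 11

Answer: 11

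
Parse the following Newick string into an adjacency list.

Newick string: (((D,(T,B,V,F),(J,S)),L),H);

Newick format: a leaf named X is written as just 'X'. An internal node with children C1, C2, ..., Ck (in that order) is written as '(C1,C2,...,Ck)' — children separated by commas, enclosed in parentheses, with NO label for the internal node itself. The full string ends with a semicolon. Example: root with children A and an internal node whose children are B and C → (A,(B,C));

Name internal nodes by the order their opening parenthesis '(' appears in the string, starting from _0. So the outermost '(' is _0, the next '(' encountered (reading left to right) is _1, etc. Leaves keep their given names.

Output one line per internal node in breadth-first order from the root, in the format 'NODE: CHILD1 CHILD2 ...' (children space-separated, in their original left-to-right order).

Input: (((D,(T,B,V,F),(J,S)),L),H);
Scanning left-to-right, naming '(' by encounter order:
  pos 0: '(' -> open internal node _0 (depth 1)
  pos 1: '(' -> open internal node _1 (depth 2)
  pos 2: '(' -> open internal node _2 (depth 3)
  pos 5: '(' -> open internal node _3 (depth 4)
  pos 13: ')' -> close internal node _3 (now at depth 3)
  pos 15: '(' -> open internal node _4 (depth 4)
  pos 19: ')' -> close internal node _4 (now at depth 3)
  pos 20: ')' -> close internal node _2 (now at depth 2)
  pos 23: ')' -> close internal node _1 (now at depth 1)
  pos 26: ')' -> close internal node _0 (now at depth 0)
Total internal nodes: 5
BFS adjacency from root:
  _0: _1 H
  _1: _2 L
  _2: D _3 _4
  _3: T B V F
  _4: J S

Answer: _0: _1 H
_1: _2 L
_2: D _3 _4
_3: T B V F
_4: J S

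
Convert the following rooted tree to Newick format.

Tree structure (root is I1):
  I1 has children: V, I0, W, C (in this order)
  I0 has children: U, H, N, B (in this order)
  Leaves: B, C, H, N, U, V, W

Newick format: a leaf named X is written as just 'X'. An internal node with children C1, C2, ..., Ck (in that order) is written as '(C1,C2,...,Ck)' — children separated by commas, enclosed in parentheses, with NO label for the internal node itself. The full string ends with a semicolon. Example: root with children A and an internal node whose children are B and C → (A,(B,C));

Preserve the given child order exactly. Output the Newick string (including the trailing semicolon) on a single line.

internal I1 with children ['V', 'I0', 'W', 'C']
  leaf 'V' → 'V'
  internal I0 with children ['U', 'H', 'N', 'B']
    leaf 'U' → 'U'
    leaf 'H' → 'H'
    leaf 'N' → 'N'
    leaf 'B' → 'B'
  → '(U,H,N,B)'
  leaf 'W' → 'W'
  leaf 'C' → 'C'
→ '(V,(U,H,N,B),W,C)'
Final: (V,(U,H,N,B),W,C);

Answer: (V,(U,H,N,B),W,C);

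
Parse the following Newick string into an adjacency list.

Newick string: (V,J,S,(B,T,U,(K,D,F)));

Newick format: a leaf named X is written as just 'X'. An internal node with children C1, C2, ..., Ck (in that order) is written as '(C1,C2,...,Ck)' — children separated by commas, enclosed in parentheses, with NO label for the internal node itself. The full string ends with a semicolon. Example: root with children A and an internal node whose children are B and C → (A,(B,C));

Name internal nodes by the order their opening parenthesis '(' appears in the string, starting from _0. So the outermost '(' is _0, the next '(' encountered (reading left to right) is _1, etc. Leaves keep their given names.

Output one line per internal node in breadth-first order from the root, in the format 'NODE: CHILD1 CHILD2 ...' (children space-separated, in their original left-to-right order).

Input: (V,J,S,(B,T,U,(K,D,F)));
Scanning left-to-right, naming '(' by encounter order:
  pos 0: '(' -> open internal node _0 (depth 1)
  pos 7: '(' -> open internal node _1 (depth 2)
  pos 14: '(' -> open internal node _2 (depth 3)
  pos 20: ')' -> close internal node _2 (now at depth 2)
  pos 21: ')' -> close internal node _1 (now at depth 1)
  pos 22: ')' -> close internal node _0 (now at depth 0)
Total internal nodes: 3
BFS adjacency from root:
  _0: V J S _1
  _1: B T U _2
  _2: K D F

Answer: _0: V J S _1
_1: B T U _2
_2: K D F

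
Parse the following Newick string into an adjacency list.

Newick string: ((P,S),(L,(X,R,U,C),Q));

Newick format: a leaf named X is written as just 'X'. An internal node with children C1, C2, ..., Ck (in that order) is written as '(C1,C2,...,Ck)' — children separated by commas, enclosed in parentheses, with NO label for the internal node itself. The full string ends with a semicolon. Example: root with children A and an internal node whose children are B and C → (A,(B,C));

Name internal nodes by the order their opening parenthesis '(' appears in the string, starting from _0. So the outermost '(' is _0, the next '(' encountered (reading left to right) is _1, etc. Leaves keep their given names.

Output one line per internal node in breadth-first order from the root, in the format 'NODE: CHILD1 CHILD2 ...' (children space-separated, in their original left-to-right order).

Input: ((P,S),(L,(X,R,U,C),Q));
Scanning left-to-right, naming '(' by encounter order:
  pos 0: '(' -> open internal node _0 (depth 1)
  pos 1: '(' -> open internal node _1 (depth 2)
  pos 5: ')' -> close internal node _1 (now at depth 1)
  pos 7: '(' -> open internal node _2 (depth 2)
  pos 10: '(' -> open internal node _3 (depth 3)
  pos 18: ')' -> close internal node _3 (now at depth 2)
  pos 21: ')' -> close internal node _2 (now at depth 1)
  pos 22: ')' -> close internal node _0 (now at depth 0)
Total internal nodes: 4
BFS adjacency from root:
  _0: _1 _2
  _1: P S
  _2: L _3 Q
  _3: X R U C

Answer: _0: _1 _2
_1: P S
_2: L _3 Q
_3: X R U C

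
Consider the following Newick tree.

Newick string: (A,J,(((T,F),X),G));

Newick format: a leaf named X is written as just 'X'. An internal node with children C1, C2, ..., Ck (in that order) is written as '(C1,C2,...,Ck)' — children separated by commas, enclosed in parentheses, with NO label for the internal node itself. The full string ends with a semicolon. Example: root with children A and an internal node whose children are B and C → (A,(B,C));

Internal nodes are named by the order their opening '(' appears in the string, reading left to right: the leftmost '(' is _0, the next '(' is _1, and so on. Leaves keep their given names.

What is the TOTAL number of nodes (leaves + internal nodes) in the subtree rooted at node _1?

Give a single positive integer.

Newick: (A,J,(((T,F),X),G));
Locate _1: it is the '(' at position 5 (the 2nd '(' reading left to right).
Query: subtree rooted at _1
_1: subtree_size = 1 + 6
  _2: subtree_size = 1 + 4
    _3: subtree_size = 1 + 2
      T: subtree_size = 1 + 0
      F: subtree_size = 1 + 0
    X: subtree_size = 1 + 0
  G: subtree_size = 1 + 0
Total subtree size of _1: 7

Answer: 7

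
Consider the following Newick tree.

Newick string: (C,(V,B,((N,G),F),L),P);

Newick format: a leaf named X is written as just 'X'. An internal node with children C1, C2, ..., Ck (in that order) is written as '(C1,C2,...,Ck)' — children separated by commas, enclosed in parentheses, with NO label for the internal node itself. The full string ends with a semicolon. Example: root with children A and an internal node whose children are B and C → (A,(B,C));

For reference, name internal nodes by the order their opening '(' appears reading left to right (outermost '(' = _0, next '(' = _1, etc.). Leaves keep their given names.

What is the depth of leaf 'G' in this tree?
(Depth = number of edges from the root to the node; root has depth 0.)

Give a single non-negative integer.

Answer: 4

Derivation:
Newick: (C,(V,B,((N,G),F),L),P);
Naming internals by '(' encounter order: outermost '(' = _0, next = _1, ...
Query node: G
Path from root: _0 -> _1 -> _2 -> _3 -> G
Depth of G: 4 (number of edges from root)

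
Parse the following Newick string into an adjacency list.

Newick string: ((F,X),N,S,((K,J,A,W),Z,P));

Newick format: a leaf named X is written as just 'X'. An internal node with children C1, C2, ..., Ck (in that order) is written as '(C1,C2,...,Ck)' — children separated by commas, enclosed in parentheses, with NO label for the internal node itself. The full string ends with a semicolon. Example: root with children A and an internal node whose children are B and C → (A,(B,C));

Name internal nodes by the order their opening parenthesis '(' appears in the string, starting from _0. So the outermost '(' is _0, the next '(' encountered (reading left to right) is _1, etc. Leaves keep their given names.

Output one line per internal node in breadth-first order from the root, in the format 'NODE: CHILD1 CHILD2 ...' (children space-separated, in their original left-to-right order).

Input: ((F,X),N,S,((K,J,A,W),Z,P));
Scanning left-to-right, naming '(' by encounter order:
  pos 0: '(' -> open internal node _0 (depth 1)
  pos 1: '(' -> open internal node _1 (depth 2)
  pos 5: ')' -> close internal node _1 (now at depth 1)
  pos 11: '(' -> open internal node _2 (depth 2)
  pos 12: '(' -> open internal node _3 (depth 3)
  pos 20: ')' -> close internal node _3 (now at depth 2)
  pos 25: ')' -> close internal node _2 (now at depth 1)
  pos 26: ')' -> close internal node _0 (now at depth 0)
Total internal nodes: 4
BFS adjacency from root:
  _0: _1 N S _2
  _1: F X
  _2: _3 Z P
  _3: K J A W

Answer: _0: _1 N S _2
_1: F X
_2: _3 Z P
_3: K J A W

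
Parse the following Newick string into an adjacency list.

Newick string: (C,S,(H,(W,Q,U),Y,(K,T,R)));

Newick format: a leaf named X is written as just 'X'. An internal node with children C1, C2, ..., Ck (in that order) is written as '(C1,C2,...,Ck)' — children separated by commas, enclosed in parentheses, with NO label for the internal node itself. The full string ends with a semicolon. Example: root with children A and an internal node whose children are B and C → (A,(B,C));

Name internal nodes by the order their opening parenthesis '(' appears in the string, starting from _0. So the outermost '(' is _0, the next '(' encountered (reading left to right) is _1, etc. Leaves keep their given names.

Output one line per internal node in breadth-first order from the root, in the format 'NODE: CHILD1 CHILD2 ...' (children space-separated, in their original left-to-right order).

Input: (C,S,(H,(W,Q,U),Y,(K,T,R)));
Scanning left-to-right, naming '(' by encounter order:
  pos 0: '(' -> open internal node _0 (depth 1)
  pos 5: '(' -> open internal node _1 (depth 2)
  pos 8: '(' -> open internal node _2 (depth 3)
  pos 14: ')' -> close internal node _2 (now at depth 2)
  pos 18: '(' -> open internal node _3 (depth 3)
  pos 24: ')' -> close internal node _3 (now at depth 2)
  pos 25: ')' -> close internal node _1 (now at depth 1)
  pos 26: ')' -> close internal node _0 (now at depth 0)
Total internal nodes: 4
BFS adjacency from root:
  _0: C S _1
  _1: H _2 Y _3
  _2: W Q U
  _3: K T R

Answer: _0: C S _1
_1: H _2 Y _3
_2: W Q U
_3: K T R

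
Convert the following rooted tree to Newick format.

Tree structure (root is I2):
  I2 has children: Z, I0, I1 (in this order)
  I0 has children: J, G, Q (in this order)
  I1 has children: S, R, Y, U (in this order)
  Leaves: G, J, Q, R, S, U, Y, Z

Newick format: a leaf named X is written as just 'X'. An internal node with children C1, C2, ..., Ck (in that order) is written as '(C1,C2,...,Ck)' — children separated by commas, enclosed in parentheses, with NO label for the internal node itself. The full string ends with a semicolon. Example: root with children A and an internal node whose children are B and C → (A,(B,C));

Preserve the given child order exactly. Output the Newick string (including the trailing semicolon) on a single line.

internal I2 with children ['Z', 'I0', 'I1']
  leaf 'Z' → 'Z'
  internal I0 with children ['J', 'G', 'Q']
    leaf 'J' → 'J'
    leaf 'G' → 'G'
    leaf 'Q' → 'Q'
  → '(J,G,Q)'
  internal I1 with children ['S', 'R', 'Y', 'U']
    leaf 'S' → 'S'
    leaf 'R' → 'R'
    leaf 'Y' → 'Y'
    leaf 'U' → 'U'
  → '(S,R,Y,U)'
→ '(Z,(J,G,Q),(S,R,Y,U))'
Final: (Z,(J,G,Q),(S,R,Y,U));

Answer: (Z,(J,G,Q),(S,R,Y,U));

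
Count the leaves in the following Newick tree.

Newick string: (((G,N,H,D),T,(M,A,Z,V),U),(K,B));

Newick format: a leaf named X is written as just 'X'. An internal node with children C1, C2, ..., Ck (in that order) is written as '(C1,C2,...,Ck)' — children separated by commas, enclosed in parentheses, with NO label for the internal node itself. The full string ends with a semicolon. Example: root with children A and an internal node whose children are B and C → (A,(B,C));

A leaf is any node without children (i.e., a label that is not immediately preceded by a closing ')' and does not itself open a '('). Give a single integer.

Answer: 12

Derivation:
Newick: (((G,N,H,D),T,(M,A,Z,V),U),(K,B));
Scan left-to-right; a leaf is any maximal label run not followed by '(':
  pos 3: leaf 'G' → count = 1
  pos 5: leaf 'N' → count = 2
  pos 7: leaf 'H' → count = 3
  pos 9: leaf 'D' → count = 4
  pos 12: leaf 'T' → count = 5
  pos 15: leaf 'M' → count = 6
  pos 17: leaf 'A' → count = 7
  pos 19: leaf 'Z' → count = 8
  pos 21: leaf 'V' → count = 9
  pos 24: leaf 'U' → count = 10
  pos 28: leaf 'K' → count = 11
  pos 30: leaf 'B' → count = 12
Total leaves: 12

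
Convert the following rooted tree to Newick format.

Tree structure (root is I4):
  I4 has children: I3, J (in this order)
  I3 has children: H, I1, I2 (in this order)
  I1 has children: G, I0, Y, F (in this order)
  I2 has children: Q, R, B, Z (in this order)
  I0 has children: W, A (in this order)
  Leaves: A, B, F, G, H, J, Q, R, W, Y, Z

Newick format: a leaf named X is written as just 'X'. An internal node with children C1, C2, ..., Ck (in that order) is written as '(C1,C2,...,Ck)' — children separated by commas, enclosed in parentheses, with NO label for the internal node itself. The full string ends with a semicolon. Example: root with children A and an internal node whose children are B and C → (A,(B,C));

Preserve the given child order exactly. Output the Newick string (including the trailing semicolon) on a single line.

internal I4 with children ['I3', 'J']
  internal I3 with children ['H', 'I1', 'I2']
    leaf 'H' → 'H'
    internal I1 with children ['G', 'I0', 'Y', 'F']
      leaf 'G' → 'G'
      internal I0 with children ['W', 'A']
        leaf 'W' → 'W'
        leaf 'A' → 'A'
      → '(W,A)'
      leaf 'Y' → 'Y'
      leaf 'F' → 'F'
    → '(G,(W,A),Y,F)'
    internal I2 with children ['Q', 'R', 'B', 'Z']
      leaf 'Q' → 'Q'
      leaf 'R' → 'R'
      leaf 'B' → 'B'
      leaf 'Z' → 'Z'
    → '(Q,R,B,Z)'
  → '(H,(G,(W,A),Y,F),(Q,R,B,Z))'
  leaf 'J' → 'J'
→ '((H,(G,(W,A),Y,F),(Q,R,B,Z)),J)'
Final: ((H,(G,(W,A),Y,F),(Q,R,B,Z)),J);

Answer: ((H,(G,(W,A),Y,F),(Q,R,B,Z)),J);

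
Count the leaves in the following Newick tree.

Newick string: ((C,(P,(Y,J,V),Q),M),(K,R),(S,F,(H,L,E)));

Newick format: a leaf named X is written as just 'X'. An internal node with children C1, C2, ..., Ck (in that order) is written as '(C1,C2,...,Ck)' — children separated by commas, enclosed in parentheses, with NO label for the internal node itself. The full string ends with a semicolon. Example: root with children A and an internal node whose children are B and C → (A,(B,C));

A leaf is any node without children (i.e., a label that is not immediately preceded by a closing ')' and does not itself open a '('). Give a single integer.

Answer: 14

Derivation:
Newick: ((C,(P,(Y,J,V),Q),M),(K,R),(S,F,(H,L,E)));
Scan left-to-right; a leaf is any maximal label run not followed by '(':
  pos 2: leaf 'C' → count = 1
  pos 5: leaf 'P' → count = 2
  pos 8: leaf 'Y' → count = 3
  pos 10: leaf 'J' → count = 4
  pos 12: leaf 'V' → count = 5
  pos 15: leaf 'Q' → count = 6
  pos 18: leaf 'M' → count = 7
  pos 22: leaf 'K' → count = 8
  pos 24: leaf 'R' → count = 9
  pos 28: leaf 'S' → count = 10
  pos 30: leaf 'F' → count = 11
  pos 33: leaf 'H' → count = 12
  pos 35: leaf 'L' → count = 13
  pos 37: leaf 'E' → count = 14
Total leaves: 14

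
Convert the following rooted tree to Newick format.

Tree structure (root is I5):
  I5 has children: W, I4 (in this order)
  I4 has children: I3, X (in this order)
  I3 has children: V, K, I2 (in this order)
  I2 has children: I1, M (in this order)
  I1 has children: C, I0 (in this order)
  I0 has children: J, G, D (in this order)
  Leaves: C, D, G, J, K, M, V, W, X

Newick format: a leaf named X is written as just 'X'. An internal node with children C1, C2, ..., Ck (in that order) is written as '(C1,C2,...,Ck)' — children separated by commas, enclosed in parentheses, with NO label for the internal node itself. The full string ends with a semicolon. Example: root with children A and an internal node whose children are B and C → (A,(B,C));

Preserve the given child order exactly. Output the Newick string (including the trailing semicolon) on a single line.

Answer: (W,((V,K,((C,(J,G,D)),M)),X));

Derivation:
internal I5 with children ['W', 'I4']
  leaf 'W' → 'W'
  internal I4 with children ['I3', 'X']
    internal I3 with children ['V', 'K', 'I2']
      leaf 'V' → 'V'
      leaf 'K' → 'K'
      internal I2 with children ['I1', 'M']
        internal I1 with children ['C', 'I0']
          leaf 'C' → 'C'
          internal I0 with children ['J', 'G', 'D']
            leaf 'J' → 'J'
            leaf 'G' → 'G'
            leaf 'D' → 'D'
          → '(J,G,D)'
        → '(C,(J,G,D))'
        leaf 'M' → 'M'
      → '((C,(J,G,D)),M)'
    → '(V,K,((C,(J,G,D)),M))'
    leaf 'X' → 'X'
  → '((V,K,((C,(J,G,D)),M)),X)'
→ '(W,((V,K,((C,(J,G,D)),M)),X))'
Final: (W,((V,K,((C,(J,G,D)),M)),X));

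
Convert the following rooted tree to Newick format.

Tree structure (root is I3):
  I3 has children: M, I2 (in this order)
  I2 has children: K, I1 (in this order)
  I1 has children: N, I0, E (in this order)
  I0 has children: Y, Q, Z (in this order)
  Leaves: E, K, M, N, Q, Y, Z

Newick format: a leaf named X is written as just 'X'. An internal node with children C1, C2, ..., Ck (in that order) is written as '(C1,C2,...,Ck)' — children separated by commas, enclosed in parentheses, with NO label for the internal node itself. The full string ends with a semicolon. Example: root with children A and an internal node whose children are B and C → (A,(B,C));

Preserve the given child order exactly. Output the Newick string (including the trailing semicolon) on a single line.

Answer: (M,(K,(N,(Y,Q,Z),E)));

Derivation:
internal I3 with children ['M', 'I2']
  leaf 'M' → 'M'
  internal I2 with children ['K', 'I1']
    leaf 'K' → 'K'
    internal I1 with children ['N', 'I0', 'E']
      leaf 'N' → 'N'
      internal I0 with children ['Y', 'Q', 'Z']
        leaf 'Y' → 'Y'
        leaf 'Q' → 'Q'
        leaf 'Z' → 'Z'
      → '(Y,Q,Z)'
      leaf 'E' → 'E'
    → '(N,(Y,Q,Z),E)'
  → '(K,(N,(Y,Q,Z),E))'
→ '(M,(K,(N,(Y,Q,Z),E)))'
Final: (M,(K,(N,(Y,Q,Z),E)));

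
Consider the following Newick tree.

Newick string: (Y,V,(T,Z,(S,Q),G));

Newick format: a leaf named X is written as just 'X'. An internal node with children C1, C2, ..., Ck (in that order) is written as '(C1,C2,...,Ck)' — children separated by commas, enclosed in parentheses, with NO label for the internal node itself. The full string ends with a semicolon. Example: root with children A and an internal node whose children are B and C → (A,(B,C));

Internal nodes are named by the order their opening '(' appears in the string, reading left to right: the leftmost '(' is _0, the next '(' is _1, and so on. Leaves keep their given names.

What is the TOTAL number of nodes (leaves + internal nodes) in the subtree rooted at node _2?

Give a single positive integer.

Newick: (Y,V,(T,Z,(S,Q),G));
Locate _2: it is the '(' at position 10 (the 3rd '(' reading left to right).
Query: subtree rooted at _2
_2: subtree_size = 1 + 2
  S: subtree_size = 1 + 0
  Q: subtree_size = 1 + 0
Total subtree size of _2: 3

Answer: 3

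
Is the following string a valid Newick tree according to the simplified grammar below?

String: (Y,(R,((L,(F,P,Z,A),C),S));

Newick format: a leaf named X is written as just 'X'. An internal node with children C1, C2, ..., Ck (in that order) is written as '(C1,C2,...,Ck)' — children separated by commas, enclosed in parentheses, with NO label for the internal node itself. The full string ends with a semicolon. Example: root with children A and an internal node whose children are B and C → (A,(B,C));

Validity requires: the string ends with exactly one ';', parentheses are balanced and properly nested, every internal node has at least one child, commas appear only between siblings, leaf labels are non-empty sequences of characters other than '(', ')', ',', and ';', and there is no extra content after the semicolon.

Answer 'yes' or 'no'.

Input: (Y,(R,((L,(F,P,Z,A),C),S));
Paren balance: 5 '(' vs 4 ')' MISMATCH
Ends with single ';': True
Full parse: FAILS (expected , or ) at pos 26)
Valid: False

Answer: no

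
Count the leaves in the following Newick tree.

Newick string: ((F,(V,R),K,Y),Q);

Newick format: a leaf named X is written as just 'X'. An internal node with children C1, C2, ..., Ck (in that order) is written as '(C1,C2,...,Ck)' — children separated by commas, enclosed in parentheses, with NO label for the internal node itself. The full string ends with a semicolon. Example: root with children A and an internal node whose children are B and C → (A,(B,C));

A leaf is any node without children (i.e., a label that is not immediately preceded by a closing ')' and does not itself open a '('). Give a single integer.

Newick: ((F,(V,R),K,Y),Q);
Scan left-to-right; a leaf is any maximal label run not followed by '(':
  pos 2: leaf 'F' → count = 1
  pos 5: leaf 'V' → count = 2
  pos 7: leaf 'R' → count = 3
  pos 10: leaf 'K' → count = 4
  pos 12: leaf 'Y' → count = 5
  pos 15: leaf 'Q' → count = 6
Total leaves: 6

Answer: 6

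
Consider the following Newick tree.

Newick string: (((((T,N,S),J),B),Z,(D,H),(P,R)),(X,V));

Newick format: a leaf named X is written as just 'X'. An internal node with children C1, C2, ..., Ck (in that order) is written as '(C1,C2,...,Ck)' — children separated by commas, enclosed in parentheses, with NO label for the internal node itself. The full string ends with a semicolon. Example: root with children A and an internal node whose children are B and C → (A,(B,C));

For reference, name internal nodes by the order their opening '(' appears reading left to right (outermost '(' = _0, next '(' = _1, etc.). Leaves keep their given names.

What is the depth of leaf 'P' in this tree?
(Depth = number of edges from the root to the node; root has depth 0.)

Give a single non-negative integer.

Newick: (((((T,N,S),J),B),Z,(D,H),(P,R)),(X,V));
Naming internals by '(' encounter order: outermost '(' = _0, next = _1, ...
Query node: P
Path from root: _0 -> _1 -> _6 -> P
Depth of P: 3 (number of edges from root)

Answer: 3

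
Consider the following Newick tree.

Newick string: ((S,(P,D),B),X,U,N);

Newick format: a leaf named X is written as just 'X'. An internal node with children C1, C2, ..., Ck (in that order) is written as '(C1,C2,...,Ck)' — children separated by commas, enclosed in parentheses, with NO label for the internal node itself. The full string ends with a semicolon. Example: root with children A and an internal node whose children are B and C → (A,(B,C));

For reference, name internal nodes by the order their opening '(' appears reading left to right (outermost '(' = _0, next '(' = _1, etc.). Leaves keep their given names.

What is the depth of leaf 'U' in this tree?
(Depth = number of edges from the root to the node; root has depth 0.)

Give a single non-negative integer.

Answer: 1

Derivation:
Newick: ((S,(P,D),B),X,U,N);
Naming internals by '(' encounter order: outermost '(' = _0, next = _1, ...
Query node: U
Path from root: _0 -> U
Depth of U: 1 (number of edges from root)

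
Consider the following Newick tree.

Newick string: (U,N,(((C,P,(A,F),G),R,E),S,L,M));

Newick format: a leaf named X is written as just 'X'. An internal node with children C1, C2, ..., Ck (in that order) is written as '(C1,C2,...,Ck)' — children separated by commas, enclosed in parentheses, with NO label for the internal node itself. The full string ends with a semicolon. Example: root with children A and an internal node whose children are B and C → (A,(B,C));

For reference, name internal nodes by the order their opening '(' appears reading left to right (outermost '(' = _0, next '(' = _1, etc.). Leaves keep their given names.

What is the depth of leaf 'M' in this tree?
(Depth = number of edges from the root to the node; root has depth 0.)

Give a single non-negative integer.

Answer: 2

Derivation:
Newick: (U,N,(((C,P,(A,F),G),R,E),S,L,M));
Naming internals by '(' encounter order: outermost '(' = _0, next = _1, ...
Query node: M
Path from root: _0 -> _1 -> M
Depth of M: 2 (number of edges from root)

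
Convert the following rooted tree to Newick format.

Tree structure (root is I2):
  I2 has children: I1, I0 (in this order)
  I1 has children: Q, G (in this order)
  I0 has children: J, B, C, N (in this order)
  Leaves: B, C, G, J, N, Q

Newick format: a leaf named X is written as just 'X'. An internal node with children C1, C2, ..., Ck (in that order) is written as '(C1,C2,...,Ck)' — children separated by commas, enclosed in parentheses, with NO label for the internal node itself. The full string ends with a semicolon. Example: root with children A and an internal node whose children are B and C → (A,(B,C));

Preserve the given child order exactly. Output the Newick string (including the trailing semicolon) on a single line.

Answer: ((Q,G),(J,B,C,N));

Derivation:
internal I2 with children ['I1', 'I0']
  internal I1 with children ['Q', 'G']
    leaf 'Q' → 'Q'
    leaf 'G' → 'G'
  → '(Q,G)'
  internal I0 with children ['J', 'B', 'C', 'N']
    leaf 'J' → 'J'
    leaf 'B' → 'B'
    leaf 'C' → 'C'
    leaf 'N' → 'N'
  → '(J,B,C,N)'
→ '((Q,G),(J,B,C,N))'
Final: ((Q,G),(J,B,C,N));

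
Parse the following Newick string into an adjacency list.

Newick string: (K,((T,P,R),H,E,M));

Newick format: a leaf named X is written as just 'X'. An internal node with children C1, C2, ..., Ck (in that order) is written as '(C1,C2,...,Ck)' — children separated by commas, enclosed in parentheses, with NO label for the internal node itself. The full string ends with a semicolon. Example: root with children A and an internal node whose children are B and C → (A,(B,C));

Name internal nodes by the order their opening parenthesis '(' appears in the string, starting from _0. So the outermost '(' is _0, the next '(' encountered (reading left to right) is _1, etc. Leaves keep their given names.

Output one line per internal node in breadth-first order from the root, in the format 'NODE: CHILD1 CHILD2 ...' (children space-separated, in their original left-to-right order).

Input: (K,((T,P,R),H,E,M));
Scanning left-to-right, naming '(' by encounter order:
  pos 0: '(' -> open internal node _0 (depth 1)
  pos 3: '(' -> open internal node _1 (depth 2)
  pos 4: '(' -> open internal node _2 (depth 3)
  pos 10: ')' -> close internal node _2 (now at depth 2)
  pos 17: ')' -> close internal node _1 (now at depth 1)
  pos 18: ')' -> close internal node _0 (now at depth 0)
Total internal nodes: 3
BFS adjacency from root:
  _0: K _1
  _1: _2 H E M
  _2: T P R

Answer: _0: K _1
_1: _2 H E M
_2: T P R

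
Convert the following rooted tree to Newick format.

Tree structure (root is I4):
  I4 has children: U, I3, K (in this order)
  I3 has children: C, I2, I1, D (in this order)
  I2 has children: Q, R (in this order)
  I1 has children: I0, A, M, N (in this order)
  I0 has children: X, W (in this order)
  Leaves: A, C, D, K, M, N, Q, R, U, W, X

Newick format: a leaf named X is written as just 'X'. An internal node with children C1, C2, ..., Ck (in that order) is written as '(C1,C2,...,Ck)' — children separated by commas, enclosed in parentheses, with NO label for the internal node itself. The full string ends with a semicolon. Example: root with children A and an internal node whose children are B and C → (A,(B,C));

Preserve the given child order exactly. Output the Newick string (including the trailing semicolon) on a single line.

Answer: (U,(C,(Q,R),((X,W),A,M,N),D),K);

Derivation:
internal I4 with children ['U', 'I3', 'K']
  leaf 'U' → 'U'
  internal I3 with children ['C', 'I2', 'I1', 'D']
    leaf 'C' → 'C'
    internal I2 with children ['Q', 'R']
      leaf 'Q' → 'Q'
      leaf 'R' → 'R'
    → '(Q,R)'
    internal I1 with children ['I0', 'A', 'M', 'N']
      internal I0 with children ['X', 'W']
        leaf 'X' → 'X'
        leaf 'W' → 'W'
      → '(X,W)'
      leaf 'A' → 'A'
      leaf 'M' → 'M'
      leaf 'N' → 'N'
    → '((X,W),A,M,N)'
    leaf 'D' → 'D'
  → '(C,(Q,R),((X,W),A,M,N),D)'
  leaf 'K' → 'K'
→ '(U,(C,(Q,R),((X,W),A,M,N),D),K)'
Final: (U,(C,(Q,R),((X,W),A,M,N),D),K);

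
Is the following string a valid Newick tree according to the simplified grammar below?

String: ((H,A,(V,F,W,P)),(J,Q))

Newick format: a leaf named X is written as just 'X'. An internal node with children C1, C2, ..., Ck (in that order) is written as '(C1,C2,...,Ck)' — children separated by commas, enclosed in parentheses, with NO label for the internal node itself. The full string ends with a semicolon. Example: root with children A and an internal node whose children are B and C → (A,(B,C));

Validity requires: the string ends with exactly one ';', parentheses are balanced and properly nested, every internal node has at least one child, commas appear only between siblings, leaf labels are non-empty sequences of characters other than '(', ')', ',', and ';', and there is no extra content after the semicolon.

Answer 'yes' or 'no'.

Input: ((H,A,(V,F,W,P)),(J,Q))
Paren balance: 4 '(' vs 4 ')' OK
Ends with single ';': False
Full parse: FAILS (must end with ;)
Valid: False

Answer: no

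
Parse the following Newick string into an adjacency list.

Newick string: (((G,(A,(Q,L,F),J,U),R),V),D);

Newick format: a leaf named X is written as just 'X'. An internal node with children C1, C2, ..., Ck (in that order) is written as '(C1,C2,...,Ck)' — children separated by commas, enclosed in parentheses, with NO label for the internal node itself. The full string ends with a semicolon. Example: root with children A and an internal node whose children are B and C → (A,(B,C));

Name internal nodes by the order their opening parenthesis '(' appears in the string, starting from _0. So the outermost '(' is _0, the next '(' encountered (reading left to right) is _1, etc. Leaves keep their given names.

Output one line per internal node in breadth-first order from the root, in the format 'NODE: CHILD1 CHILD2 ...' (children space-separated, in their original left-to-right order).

Answer: _0: _1 D
_1: _2 V
_2: G _3 R
_3: A _4 J U
_4: Q L F

Derivation:
Input: (((G,(A,(Q,L,F),J,U),R),V),D);
Scanning left-to-right, naming '(' by encounter order:
  pos 0: '(' -> open internal node _0 (depth 1)
  pos 1: '(' -> open internal node _1 (depth 2)
  pos 2: '(' -> open internal node _2 (depth 3)
  pos 5: '(' -> open internal node _3 (depth 4)
  pos 8: '(' -> open internal node _4 (depth 5)
  pos 14: ')' -> close internal node _4 (now at depth 4)
  pos 19: ')' -> close internal node _3 (now at depth 3)
  pos 22: ')' -> close internal node _2 (now at depth 2)
  pos 25: ')' -> close internal node _1 (now at depth 1)
  pos 28: ')' -> close internal node _0 (now at depth 0)
Total internal nodes: 5
BFS adjacency from root:
  _0: _1 D
  _1: _2 V
  _2: G _3 R
  _3: A _4 J U
  _4: Q L F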